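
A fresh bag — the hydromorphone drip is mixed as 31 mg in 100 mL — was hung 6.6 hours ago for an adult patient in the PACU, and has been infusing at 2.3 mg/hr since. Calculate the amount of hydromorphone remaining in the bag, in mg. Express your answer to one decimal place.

15.8 mg

Concentration = 31 mg ÷ 100 mL = 0.31 mg/mL
Rate = 2.3 mg/hr ÷ 0.31 mg/mL = 7.419355 mL/hr
Volume infused = 7.419355 mL/hr × 6.6 hr = 48.96774 mL
Volume remaining = 100 − 48.96774 = 51.03226 mL
Drug remaining = 51.03226 mL × 0.31 mg/mL = 15.82 mg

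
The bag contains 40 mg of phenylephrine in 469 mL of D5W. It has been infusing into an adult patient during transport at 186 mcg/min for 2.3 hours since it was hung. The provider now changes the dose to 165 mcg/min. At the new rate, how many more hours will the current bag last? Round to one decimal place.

Initial rate:
186 mcg/min × 60 min/hr = 11160 mcg/hr
Concentration = 40 mg ÷ 469 mL = 0.08528785 mg/mL = 85.28785 mcg/mL
Rate = 11160 mcg/hr ÷ 85.28785 mcg/mL = 130.851 mL/hr
Volume infused so far = 130.851 mL/hr × 2.3 hr = 300.9573 mL
Volume remaining = 469 − 300.9573 = 168.0427 mL
New rate:
165 mcg/min × 60 min/hr = 9900 mcg/hr
Rate = 9900 mcg/hr ÷ 85.28785 mcg/mL = 116.0775 mL/hr
Time remaining = 168.0427 mL ÷ 116.0775 mL/hr = 1.447677 hr

1.4 hours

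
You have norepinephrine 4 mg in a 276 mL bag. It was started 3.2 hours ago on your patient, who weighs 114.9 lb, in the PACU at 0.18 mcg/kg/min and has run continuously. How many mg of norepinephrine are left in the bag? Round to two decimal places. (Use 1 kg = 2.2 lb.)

Weight = 114.9 lb ÷ 2.2 lb/kg = 52.22727 kg
Dose = 0.18 mcg/kg/min × 52.22727 kg = 9.400909 mcg/min
9.400909 mcg/min × 60 min/hr = 564.0545 mcg/hr
Concentration = 4 mg ÷ 276 mL = 0.01449275 mg/mL = 14.49275 mcg/mL
Rate = 564.0545 mcg/hr ÷ 14.49275 mcg/mL = 38.91976 mL/hr
Volume infused = 38.91976 mL/hr × 3.2 hr = 124.5432 mL
Volume remaining = 276 − 124.5432 = 151.4568 mL
Drug remaining = 151.4568 mL × 14.49275 mcg/mL = 2195.025 mcg = 2.195025 mg

2.20 mg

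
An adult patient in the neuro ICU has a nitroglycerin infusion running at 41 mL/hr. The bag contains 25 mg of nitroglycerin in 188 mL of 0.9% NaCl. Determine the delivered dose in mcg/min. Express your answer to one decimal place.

90.9 mcg/min

Concentration = 25 mg ÷ 188 mL = 0.1329787 mg/mL = 132.9787 mcg/mL
Drug rate = 41 mL/hr × 132.9787 mcg/mL = 5452.128 mcg/hr
5452.128 mcg/hr ÷ 60 min/hr = 90.86879 mcg/min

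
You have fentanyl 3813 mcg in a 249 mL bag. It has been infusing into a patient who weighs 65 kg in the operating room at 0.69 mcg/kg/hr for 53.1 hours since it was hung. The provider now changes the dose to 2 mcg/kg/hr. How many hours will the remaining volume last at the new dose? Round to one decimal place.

Initial rate:
Dose = 0.69 mcg/kg/hr × 65 kg = 44.85 mcg/hr
Concentration = 3813 mcg ÷ 249 mL = 15.31325 mcg/mL
Rate = 44.85 mcg/hr ÷ 15.31325 mcg/mL = 2.928836 mL/hr
Volume infused so far = 2.928836 mL/hr × 53.1 hr = 155.5212 mL
Volume remaining = 249 − 155.5212 = 93.47883 mL
New rate:
Dose = 2 mcg/kg/hr × 65 kg = 130 mcg/hr
Rate = 130 mcg/hr ÷ 15.31325 mcg/mL = 8.489378 mL/hr
Time remaining = 93.47883 mL ÷ 8.489378 mL/hr = 11.01127 hr

11.0 hours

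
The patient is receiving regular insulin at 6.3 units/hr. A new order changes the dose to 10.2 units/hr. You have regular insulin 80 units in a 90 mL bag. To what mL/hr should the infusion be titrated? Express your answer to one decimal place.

11.5 mL/hr

Concentration = 80 units ÷ 90 mL = 0.8888889 units/mL
Rate = 10.2 units/hr ÷ 0.8888889 units/mL = 11.475 mL/hr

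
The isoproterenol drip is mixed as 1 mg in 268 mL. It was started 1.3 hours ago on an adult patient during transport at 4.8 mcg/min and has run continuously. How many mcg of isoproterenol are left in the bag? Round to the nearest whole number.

626 mcg

4.8 mcg/min × 60 min/hr = 288 mcg/hr
Concentration = 1 mg ÷ 268 mL = 0.003731343 mg/mL = 3.731343 mcg/mL
Rate = 288 mcg/hr ÷ 3.731343 mcg/mL = 77.184 mL/hr
Volume infused = 77.184 mL/hr × 1.3 hr = 100.3392 mL
Volume remaining = 268 − 100.3392 = 167.6608 mL
Drug remaining = 167.6608 mL × 3.731343 mcg/mL = 625.6 mcg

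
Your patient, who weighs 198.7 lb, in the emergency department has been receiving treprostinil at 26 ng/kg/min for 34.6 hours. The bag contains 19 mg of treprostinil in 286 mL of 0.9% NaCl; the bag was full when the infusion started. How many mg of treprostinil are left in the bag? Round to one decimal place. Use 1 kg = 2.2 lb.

Weight = 198.7 lb ÷ 2.2 lb/kg = 90.31818 kg
Dose = 26 ng/kg/min × 90.31818 kg = 2348.273 ng/min
2348.273 ng/min × 60 min/hr = 140896.4 ng/hr
Concentration = 19 mg ÷ 286 mL = 0.06643357 mg/mL = 66433.57 ng/mL
Rate = 140896.4 ng/hr ÷ 66433.57 ng/mL = 2.120861 mL/hr
Volume infused = 2.120861 mL/hr × 34.6 hr = 73.38179 mL
Volume remaining = 286 − 73.38179 = 212.6182 mL
Drug remaining = 212.6182 mL × 66433.57 ng/mL = 14124986 ng = 14.12499 mg

14.1 mg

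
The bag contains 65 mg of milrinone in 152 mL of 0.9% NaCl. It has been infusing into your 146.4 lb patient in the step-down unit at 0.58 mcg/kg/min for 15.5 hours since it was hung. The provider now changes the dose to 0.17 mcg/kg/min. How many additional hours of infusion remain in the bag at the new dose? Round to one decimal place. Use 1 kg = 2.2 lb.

42.9 hours

Initial rate:
Weight = 146.4 lb ÷ 2.2 lb/kg = 66.54545 kg
Dose = 0.58 mcg/kg/min × 66.54545 kg = 38.59636 mcg/min
38.59636 mcg/min × 60 min/hr = 2315.782 mcg/hr
Concentration = 65 mg ÷ 152 mL = 0.4276316 mg/mL = 427.6316 mcg/mL
Rate = 2315.782 mcg/hr ÷ 427.6316 mcg/mL = 5.415367 mL/hr
Volume infused so far = 5.415367 mL/hr × 15.5 hr = 83.93818 mL
Volume remaining = 152 − 83.93818 = 68.06182 mL
New rate:
Dose = 0.17 mcg/kg/min × 66.54545 kg = 11.31273 mcg/min
11.31273 mcg/min × 60 min/hr = 678.7636 mcg/hr
Rate = 678.7636 mcg/hr ÷ 427.6316 mcg/mL = 1.587263 mL/hr
Time remaining = 68.06182 mL ÷ 1.587263 mL/hr = 42.88 hr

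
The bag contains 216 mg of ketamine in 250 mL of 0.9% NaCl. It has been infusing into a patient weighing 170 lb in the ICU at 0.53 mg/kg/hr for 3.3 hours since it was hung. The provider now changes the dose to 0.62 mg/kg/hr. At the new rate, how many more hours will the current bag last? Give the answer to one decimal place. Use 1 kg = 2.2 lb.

Initial rate:
Weight = 170 lb ÷ 2.2 lb/kg = 77.27273 kg
Dose = 0.53 mg/kg/hr × 77.27273 kg = 40.95455 mg/hr
Concentration = 216 mg ÷ 250 mL = 0.864 mg/mL
Rate = 40.95455 mg/hr ÷ 0.864 mg/mL = 47.40109 mL/hr
Volume infused so far = 47.40109 mL/hr × 3.3 hr = 156.4236 mL
Volume remaining = 250 − 156.4236 = 93.57639 mL
New rate:
Dose = 0.62 mg/kg/hr × 77.27273 kg = 47.90909 mg/hr
Rate = 47.90909 mg/hr ÷ 0.864 mg/mL = 55.45034 mL/hr
Time remaining = 93.57639 mL ÷ 55.45034 mL/hr = 1.687571 hr

1.7 hours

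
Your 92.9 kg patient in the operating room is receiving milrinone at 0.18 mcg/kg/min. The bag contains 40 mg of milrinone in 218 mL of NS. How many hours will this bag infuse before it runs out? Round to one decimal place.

Dose = 0.18 mcg/kg/min × 92.9 kg = 16.722 mcg/min
16.722 mcg/min × 60 min/hr = 1003.32 mcg/hr
Concentration = 40 mg ÷ 218 mL = 0.1834862 mg/mL = 183.4862 mcg/mL
Rate = 1003.32 mcg/hr ÷ 183.4862 mcg/mL = 5.468094 mL/hr
Duration = 218 mL ÷ 5.468094 mL/hr = 39.86764 hr

39.9 hours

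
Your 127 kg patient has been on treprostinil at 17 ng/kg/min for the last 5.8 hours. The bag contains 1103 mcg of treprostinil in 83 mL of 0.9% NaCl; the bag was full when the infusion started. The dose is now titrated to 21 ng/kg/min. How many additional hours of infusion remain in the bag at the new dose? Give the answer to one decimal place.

2.2 hours

Initial rate:
Dose = 17 ng/kg/min × 127 kg = 2159 ng/min
2159 ng/min × 60 min/hr = 129540 ng/hr
Concentration = 1103 mcg ÷ 83 mL = 13.28916 mcg/mL = 13289.16 ng/mL
Rate = 129540 ng/hr ÷ 13289.16 ng/mL = 9.747797 mL/hr
Volume infused so far = 9.747797 mL/hr × 5.8 hr = 56.53722 mL
Volume remaining = 83 − 56.53722 = 26.46278 mL
New rate:
Dose = 21 ng/kg/min × 127 kg = 2667 ng/min
2667 ng/min × 60 min/hr = 160020 ng/hr
Rate = 160020 ng/hr ÷ 13289.16 ng/mL = 12.0414 mL/hr
Time remaining = 26.46278 mL ÷ 12.0414 mL/hr = 2.19765 hr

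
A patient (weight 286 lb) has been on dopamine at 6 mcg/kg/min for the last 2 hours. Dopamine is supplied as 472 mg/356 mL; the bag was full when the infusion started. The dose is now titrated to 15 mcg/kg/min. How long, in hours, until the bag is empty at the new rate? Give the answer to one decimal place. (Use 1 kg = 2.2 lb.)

Initial rate:
Weight = 286 lb ÷ 2.2 lb/kg = 130 kg
Dose = 6 mcg/kg/min × 130 kg = 780 mcg/min
780 mcg/min × 60 min/hr = 46800 mcg/hr
Concentration = 472 mg ÷ 356 mL = 1.325843 mg/mL = 1325.843 mcg/mL
Rate = 46800 mcg/hr ÷ 1325.843 mcg/mL = 35.29831 mL/hr
Volume infused so far = 35.29831 mL/hr × 2 hr = 70.59661 mL
Volume remaining = 356 − 70.59661 = 285.4034 mL
New rate:
Dose = 15 mcg/kg/min × 130 kg = 1950 mcg/min
1950 mcg/min × 60 min/hr = 117000 mcg/hr
Rate = 117000 mcg/hr ÷ 1325.843 mcg/mL = 88.24576 mL/hr
Time remaining = 285.4034 mL ÷ 88.24576 mL/hr = 3.234188 hr

3.2 hours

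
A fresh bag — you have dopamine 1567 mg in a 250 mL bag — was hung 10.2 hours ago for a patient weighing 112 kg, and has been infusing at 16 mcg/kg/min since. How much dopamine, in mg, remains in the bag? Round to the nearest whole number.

Dose = 16 mcg/kg/min × 112 kg = 1792 mcg/min
1792 mcg/min × 60 min/hr = 107520 mcg/hr
Concentration = 1567 mg ÷ 250 mL = 6.268 mg/mL = 6268 mcg/mL
Rate = 107520 mcg/hr ÷ 6268 mcg/mL = 17.1538 mL/hr
Volume infused = 17.1538 mL/hr × 10.2 hr = 174.9687 mL
Volume remaining = 250 − 174.9687 = 75.03127 mL
Drug remaining = 75.03127 mL × 6268 mcg/mL = 470296 mcg = 470.296 mg

470 mg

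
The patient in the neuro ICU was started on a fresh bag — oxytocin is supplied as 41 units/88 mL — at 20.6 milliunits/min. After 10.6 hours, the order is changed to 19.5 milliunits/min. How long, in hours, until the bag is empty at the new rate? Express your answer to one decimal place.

23.8 hours

Initial rate:
20.6 milliunits/min × 60 min/hr = 1236 milliunits/hr
Concentration = 41 units ÷ 88 mL = 0.4659091 units/mL = 465.9091 milliunits/mL
Rate = 1236 milliunits/hr ÷ 465.9091 milliunits/mL = 2.652878 mL/hr
Volume infused so far = 2.652878 mL/hr × 10.6 hr = 28.12051 mL
Volume remaining = 88 − 28.12051 = 59.87949 mL
New rate:
19.5 milliunits/min × 60 min/hr = 1170 milliunits/hr
Rate = 1170 milliunits/hr ÷ 465.9091 milliunits/mL = 2.51122 mL/hr
Time remaining = 59.87949 mL ÷ 2.51122 mL/hr = 23.84479 hr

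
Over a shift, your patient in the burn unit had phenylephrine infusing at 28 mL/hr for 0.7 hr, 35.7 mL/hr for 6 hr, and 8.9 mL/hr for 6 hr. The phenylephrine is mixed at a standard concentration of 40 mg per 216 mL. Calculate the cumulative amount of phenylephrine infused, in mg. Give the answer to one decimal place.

Concentration = 40 mg ÷ 216 mL = 0.1851852 mg/mL
Stage 1: 28 mL/hr × 0.7 hr = 19.6 mL → 19.6 mL × 0.1851852 mg/mL = 3.62963 mg
Stage 2: 35.7 mL/hr × 6 hr = 214.2 mL → 214.2 mL × 0.1851852 mg/mL = 39.66667 mg
Stage 3: 8.9 mL/hr × 6 hr = 53.4 mL → 53.4 mL × 0.1851852 mg/mL = 9.888889 mg
Total = 3.62963 + 39.66667 + 9.888889 = 53.18519 mg

53.2 mg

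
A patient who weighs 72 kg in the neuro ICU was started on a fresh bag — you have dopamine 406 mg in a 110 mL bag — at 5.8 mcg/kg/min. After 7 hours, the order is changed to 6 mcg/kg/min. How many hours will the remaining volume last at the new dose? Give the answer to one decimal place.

8.9 hours

Initial rate:
Dose = 5.8 mcg/kg/min × 72 kg = 417.6 mcg/min
417.6 mcg/min × 60 min/hr = 25056 mcg/hr
Concentration = 406 mg ÷ 110 mL = 3.690909 mg/mL = 3690.909 mcg/mL
Rate = 25056 mcg/hr ÷ 3690.909 mcg/mL = 6.788571 mL/hr
Volume infused so far = 6.788571 mL/hr × 7 hr = 47.52 mL
Volume remaining = 110 − 47.52 = 62.48 mL
New rate:
Dose = 6 mcg/kg/min × 72 kg = 432 mcg/min
432 mcg/min × 60 min/hr = 25920 mcg/hr
Rate = 25920 mcg/hr ÷ 3690.909 mcg/mL = 7.02266 mL/hr
Time remaining = 62.48 mL ÷ 7.02266 mL/hr = 8.896914 hr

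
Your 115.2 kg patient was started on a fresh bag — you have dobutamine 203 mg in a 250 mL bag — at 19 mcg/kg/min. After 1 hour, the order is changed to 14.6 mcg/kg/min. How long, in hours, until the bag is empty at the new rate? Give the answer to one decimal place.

Initial rate:
Dose = 19 mcg/kg/min × 115.2 kg = 2188.8 mcg/min
2188.8 mcg/min × 60 min/hr = 131328 mcg/hr
Concentration = 203 mg ÷ 250 mL = 0.812 mg/mL = 812 mcg/mL
Rate = 131328 mcg/hr ÷ 812 mcg/mL = 161.734 mL/hr
Volume infused so far = 161.734 mL/hr × 1 hr = 161.734 mL
Volume remaining = 250 − 161.734 = 88.26601 mL
New rate:
Dose = 14.6 mcg/kg/min × 115.2 kg = 1681.92 mcg/min
1681.92 mcg/min × 60 min/hr = 100915.2 mcg/hr
Rate = 100915.2 mcg/hr ÷ 812 mcg/mL = 124.2798 mL/hr
Time remaining = 88.26601 mL ÷ 124.2798 mL/hr = 0.7102201 hr

0.7 hours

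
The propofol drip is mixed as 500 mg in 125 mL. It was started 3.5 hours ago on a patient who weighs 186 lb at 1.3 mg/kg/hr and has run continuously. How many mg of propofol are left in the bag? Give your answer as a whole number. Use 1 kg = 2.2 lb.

115 mg

Weight = 186 lb ÷ 2.2 lb/kg = 84.54545 kg
Dose = 1.3 mg/kg/hr × 84.54545 kg = 109.9091 mg/hr
Concentration = 500 mg ÷ 125 mL = 4 mg/mL
Rate = 109.9091 mg/hr ÷ 4 mg/mL = 27.47727 mL/hr
Volume infused = 27.47727 mL/hr × 3.5 hr = 96.17045 mL
Volume remaining = 125 − 96.17045 = 28.82955 mL
Drug remaining = 28.82955 mL × 4 mg/mL = 115.3182 mg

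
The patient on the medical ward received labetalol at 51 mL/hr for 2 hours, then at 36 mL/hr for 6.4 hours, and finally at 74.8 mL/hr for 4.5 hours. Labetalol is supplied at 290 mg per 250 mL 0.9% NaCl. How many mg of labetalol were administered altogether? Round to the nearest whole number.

776 mg

Concentration = 290 mg ÷ 250 mL = 1.16 mg/mL
Stage 1: 51 mL/hr × 2 hr = 102 mL → 102 mL × 1.16 mg/mL = 118.32 mg
Stage 2: 36 mL/hr × 6.4 hr = 230.4 mL → 230.4 mL × 1.16 mg/mL = 267.264 mg
Stage 3: 74.8 mL/hr × 4.5 hr = 336.6 mL → 336.6 mL × 1.16 mg/mL = 390.456 mg
Total = 118.32 + 267.264 + 390.456 = 776.04 mg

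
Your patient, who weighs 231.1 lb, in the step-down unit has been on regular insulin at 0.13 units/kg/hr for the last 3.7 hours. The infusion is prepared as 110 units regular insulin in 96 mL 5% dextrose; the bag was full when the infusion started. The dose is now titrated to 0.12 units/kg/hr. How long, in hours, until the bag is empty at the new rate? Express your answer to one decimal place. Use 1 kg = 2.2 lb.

4.7 hours

Initial rate:
Weight = 231.1 lb ÷ 2.2 lb/kg = 105.0455 kg
Dose = 0.13 units/kg/hr × 105.0455 kg = 13.65591 units/hr
Concentration = 110 units ÷ 96 mL = 1.145833 units/mL
Rate = 13.65591 units/hr ÷ 1.145833 units/mL = 11.91788 mL/hr
Volume infused so far = 11.91788 mL/hr × 3.7 hr = 44.09617 mL
Volume remaining = 96 − 44.09617 = 51.90383 mL
New rate:
Dose = 0.12 units/kg/hr × 105.0455 kg = 12.60545 units/hr
Rate = 12.60545 units/hr ÷ 1.145833 units/mL = 11.00112 mL/hr
Time remaining = 51.90383 mL ÷ 11.00112 mL/hr = 4.718048 hr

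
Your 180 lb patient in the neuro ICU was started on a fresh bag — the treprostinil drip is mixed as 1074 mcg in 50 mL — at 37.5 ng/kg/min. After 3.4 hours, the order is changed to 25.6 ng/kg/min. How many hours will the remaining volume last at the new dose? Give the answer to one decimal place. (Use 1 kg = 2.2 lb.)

Initial rate:
Weight = 180 lb ÷ 2.2 lb/kg = 81.81818 kg
Dose = 37.5 ng/kg/min × 81.81818 kg = 3068.182 ng/min
3068.182 ng/min × 60 min/hr = 184090.9 ng/hr
Concentration = 1074 mcg ÷ 50 mL = 21.48 mcg/mL = 21480 ng/mL
Rate = 184090.9 ng/hr ÷ 21480 ng/mL = 8.57034 mL/hr
Volume infused so far = 8.57034 mL/hr × 3.4 hr = 29.13916 mL
Volume remaining = 50 − 29.13916 = 20.86084 mL
New rate:
Dose = 25.6 ng/kg/min × 81.81818 kg = 2094.545 ng/min
2094.545 ng/min × 60 min/hr = 125672.7 ng/hr
Rate = 125672.7 ng/hr ÷ 21480 ng/mL = 5.850686 mL/hr
Time remaining = 20.86084 mL ÷ 5.850686 mL/hr = 3.565538 hr

3.6 hours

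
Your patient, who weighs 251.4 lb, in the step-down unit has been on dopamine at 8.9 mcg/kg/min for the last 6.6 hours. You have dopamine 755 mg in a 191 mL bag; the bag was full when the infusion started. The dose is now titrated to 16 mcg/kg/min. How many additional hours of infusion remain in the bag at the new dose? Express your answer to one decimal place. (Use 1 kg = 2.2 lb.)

Initial rate:
Weight = 251.4 lb ÷ 2.2 lb/kg = 114.2727 kg
Dose = 8.9 mcg/kg/min × 114.2727 kg = 1017.027 mcg/min
1017.027 mcg/min × 60 min/hr = 61021.64 mcg/hr
Concentration = 755 mg ÷ 191 mL = 3.95288 mg/mL = 3952.88 mcg/mL
Rate = 61021.64 mcg/hr ÷ 3952.88 mcg/mL = 15.43726 mL/hr
Volume infused so far = 15.43726 mL/hr × 6.6 hr = 101.8859 mL
Volume remaining = 191 − 101.8859 = 89.11407 mL
New rate:
Dose = 16 mcg/kg/min × 114.2727 kg = 1828.364 mcg/min
1828.364 mcg/min × 60 min/hr = 109701.8 mcg/hr
Rate = 109701.8 mcg/hr ÷ 3952.88 mcg/mL = 27.75238 mL/hr
Time remaining = 89.11407 mL ÷ 27.75238 mL/hr = 3.211042 hr

3.2 hours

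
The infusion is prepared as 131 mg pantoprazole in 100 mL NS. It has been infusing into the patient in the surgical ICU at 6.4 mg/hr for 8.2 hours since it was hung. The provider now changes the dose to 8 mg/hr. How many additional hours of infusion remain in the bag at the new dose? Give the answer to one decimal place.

9.8 hours

Initial rate:
Concentration = 131 mg ÷ 100 mL = 1.31 mg/mL
Rate = 6.4 mg/hr ÷ 1.31 mg/mL = 4.885496 mL/hr
Volume infused so far = 4.885496 mL/hr × 8.2 hr = 40.06107 mL
Volume remaining = 100 − 40.06107 = 59.93893 mL
New rate:
Rate = 8 mg/hr ÷ 1.31 mg/mL = 6.10687 mL/hr
Time remaining = 59.93893 mL ÷ 6.10687 mL/hr = 9.815 hr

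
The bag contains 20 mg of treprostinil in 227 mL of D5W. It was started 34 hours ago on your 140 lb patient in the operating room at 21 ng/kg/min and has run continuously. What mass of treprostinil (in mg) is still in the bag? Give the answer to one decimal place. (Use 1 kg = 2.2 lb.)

Weight = 140 lb ÷ 2.2 lb/kg = 63.63636 kg
Dose = 21 ng/kg/min × 63.63636 kg = 1336.364 ng/min
1336.364 ng/min × 60 min/hr = 80181.82 ng/hr
Concentration = 20 mg ÷ 227 mL = 0.08810573 mg/mL = 88105.73 ng/mL
Rate = 80181.82 ng/hr ÷ 88105.73 ng/mL = 0.9100636 mL/hr
Volume infused = 0.9100636 mL/hr × 34 hr = 30.94216 mL
Volume remaining = 227 − 30.94216 = 196.0578 mL
Drug remaining = 196.0578 mL × 88105.73 ng/mL = 17273818 ng = 17.27382 mg

17.3 mg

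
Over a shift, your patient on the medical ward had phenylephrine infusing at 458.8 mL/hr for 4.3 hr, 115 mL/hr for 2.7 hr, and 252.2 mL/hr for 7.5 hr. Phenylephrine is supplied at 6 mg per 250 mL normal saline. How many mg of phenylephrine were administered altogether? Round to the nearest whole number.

100 mg

Concentration = 6 mg ÷ 250 mL = 0.024 mg/mL
Stage 1: 458.8 mL/hr × 4.3 hr = 1972.84 mL → 1972.84 mL × 0.024 mg/mL = 47.34816 mg
Stage 2: 115 mL/hr × 2.7 hr = 310.5 mL → 310.5 mL × 0.024 mg/mL = 7.452 mg
Stage 3: 252.2 mL/hr × 7.5 hr = 1891.5 mL → 1891.5 mL × 0.024 mg/mL = 45.396 mg
Total = 47.34816 + 7.452 + 45.396 = 100.1962 mg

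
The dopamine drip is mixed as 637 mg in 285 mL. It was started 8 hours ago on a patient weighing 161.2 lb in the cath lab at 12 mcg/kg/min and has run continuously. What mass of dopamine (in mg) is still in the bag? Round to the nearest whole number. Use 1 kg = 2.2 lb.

Weight = 161.2 lb ÷ 2.2 lb/kg = 73.27273 kg
Dose = 12 mcg/kg/min × 73.27273 kg = 879.2727 mcg/min
879.2727 mcg/min × 60 min/hr = 52756.36 mcg/hr
Concentration = 637 mg ÷ 285 mL = 2.235088 mg/mL = 2235.088 mcg/mL
Rate = 52756.36 mcg/hr ÷ 2235.088 mcg/mL = 23.60371 mL/hr
Volume infused = 23.60371 mL/hr × 8 hr = 188.8297 mL
Volume remaining = 285 − 188.8297 = 96.17032 mL
Drug remaining = 96.17032 mL × 2235.088 mcg/mL = 214949.1 mcg = 214.9491 mg

215 mg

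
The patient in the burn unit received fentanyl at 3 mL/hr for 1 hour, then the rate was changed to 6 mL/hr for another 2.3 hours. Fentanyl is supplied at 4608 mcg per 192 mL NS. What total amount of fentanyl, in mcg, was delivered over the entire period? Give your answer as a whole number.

403 mcg

Concentration = 4608 mcg ÷ 192 mL = 24 mcg/mL
Stage 1: 3 mL/hr × 1 hr = 3 mL → 3 mL × 24 mcg/mL = 72 mcg
Stage 2: 6 mL/hr × 2.3 hr = 13.8 mL → 13.8 mL × 24 mcg/mL = 331.2 mcg
Total = 72 + 331.2 = 403.2 mcg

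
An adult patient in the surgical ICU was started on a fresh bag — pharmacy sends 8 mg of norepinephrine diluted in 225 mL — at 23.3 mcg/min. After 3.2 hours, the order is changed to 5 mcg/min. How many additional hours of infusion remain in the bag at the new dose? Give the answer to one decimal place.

11.8 hours

Initial rate:
23.3 mcg/min × 60 min/hr = 1398 mcg/hr
Concentration = 8 mg ÷ 225 mL = 0.03555556 mg/mL = 35.55556 mcg/mL
Rate = 1398 mcg/hr ÷ 35.55556 mcg/mL = 39.31875 mL/hr
Volume infused so far = 39.31875 mL/hr × 3.2 hr = 125.82 mL
Volume remaining = 225 − 125.82 = 99.18 mL
New rate:
5 mcg/min × 60 min/hr = 300 mcg/hr
Rate = 300 mcg/hr ÷ 35.55556 mcg/mL = 8.4375 mL/hr
Time remaining = 99.18 mL ÷ 8.4375 mL/hr = 11.75467 hr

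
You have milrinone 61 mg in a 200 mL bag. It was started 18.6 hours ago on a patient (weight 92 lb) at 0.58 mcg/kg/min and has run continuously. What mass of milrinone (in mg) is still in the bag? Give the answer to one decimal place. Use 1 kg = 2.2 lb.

Weight = 92 lb ÷ 2.2 lb/kg = 41.81818 kg
Dose = 0.58 mcg/kg/min × 41.81818 kg = 24.25455 mcg/min
24.25455 mcg/min × 60 min/hr = 1455.273 mcg/hr
Concentration = 61 mg ÷ 200 mL = 0.305 mg/mL = 305 mcg/mL
Rate = 1455.273 mcg/hr ÷ 305 mcg/mL = 4.771386 mL/hr
Volume infused = 4.771386 mL/hr × 18.6 hr = 88.74778 mL
Volume remaining = 200 − 88.74778 = 111.2522 mL
Drug remaining = 111.2522 mL × 305 mcg/mL = 33931.93 mcg = 33.93193 mg

33.9 mg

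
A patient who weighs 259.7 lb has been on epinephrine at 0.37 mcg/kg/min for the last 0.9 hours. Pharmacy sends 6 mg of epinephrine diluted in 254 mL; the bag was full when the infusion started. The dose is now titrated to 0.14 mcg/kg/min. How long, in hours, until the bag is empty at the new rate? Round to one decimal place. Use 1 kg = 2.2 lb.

Initial rate:
Weight = 259.7 lb ÷ 2.2 lb/kg = 118.0455 kg
Dose = 0.37 mcg/kg/min × 118.0455 kg = 43.67682 mcg/min
43.67682 mcg/min × 60 min/hr = 2620.609 mcg/hr
Concentration = 6 mg ÷ 254 mL = 0.02362205 mg/mL = 23.62205 mcg/mL
Rate = 2620.609 mcg/hr ÷ 23.62205 mcg/mL = 110.9391 mL/hr
Volume infused so far = 110.9391 mL/hr × 0.9 hr = 99.84521 mL
Volume remaining = 254 − 99.84521 = 154.1548 mL
New rate:
Dose = 0.14 mcg/kg/min × 118.0455 kg = 16.52636 mcg/min
16.52636 mcg/min × 60 min/hr = 991.5818 mcg/hr
Rate = 991.5818 mcg/hr ÷ 23.62205 mcg/mL = 41.97696 mL/hr
Time remaining = 154.1548 mL ÷ 41.97696 mL/hr = 3.672366 hr

3.7 hours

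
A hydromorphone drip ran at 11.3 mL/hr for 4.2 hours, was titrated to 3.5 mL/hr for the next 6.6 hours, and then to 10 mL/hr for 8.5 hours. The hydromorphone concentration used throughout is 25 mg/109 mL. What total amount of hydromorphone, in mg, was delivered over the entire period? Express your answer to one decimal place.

35.7 mg

Concentration = 25 mg ÷ 109 mL = 0.2293578 mg/mL
Stage 1: 11.3 mL/hr × 4.2 hr = 47.46 mL → 47.46 mL × 0.2293578 mg/mL = 10.88532 mg
Stage 2: 3.5 mL/hr × 6.6 hr = 23.1 mL → 23.1 mL × 0.2293578 mg/mL = 5.298165 mg
Stage 3: 10 mL/hr × 8.5 hr = 85 mL → 85 mL × 0.2293578 mg/mL = 19.49541 mg
Total = 10.88532 + 5.298165 + 19.49541 = 35.6789 mg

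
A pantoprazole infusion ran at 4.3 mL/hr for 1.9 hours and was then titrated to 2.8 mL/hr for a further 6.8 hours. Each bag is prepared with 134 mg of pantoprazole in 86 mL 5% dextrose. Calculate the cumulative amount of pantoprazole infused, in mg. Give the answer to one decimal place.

42.4 mg

Concentration = 134 mg ÷ 86 mL = 1.55814 mg/mL
Stage 1: 4.3 mL/hr × 1.9 hr = 8.17 mL → 8.17 mL × 1.55814 mg/mL = 12.73 mg
Stage 2: 2.8 mL/hr × 6.8 hr = 19.04 mL → 19.04 mL × 1.55814 mg/mL = 29.66698 mg
Total = 12.73 + 29.66698 = 42.39698 mg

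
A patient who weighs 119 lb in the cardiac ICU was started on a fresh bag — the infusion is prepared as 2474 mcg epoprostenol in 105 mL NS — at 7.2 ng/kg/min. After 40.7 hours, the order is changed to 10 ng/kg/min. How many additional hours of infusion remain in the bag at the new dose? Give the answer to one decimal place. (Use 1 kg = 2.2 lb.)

46.9 hours

Initial rate:
Weight = 119 lb ÷ 2.2 lb/kg = 54.09091 kg
Dose = 7.2 ng/kg/min × 54.09091 kg = 389.4545 ng/min
389.4545 ng/min × 60 min/hr = 23367.27 ng/hr
Concentration = 2474 mcg ÷ 105 mL = 23.5619 mcg/mL = 23561.9 ng/mL
Rate = 23367.27 ng/hr ÷ 23561.9 ng/mL = 0.9917395 mL/hr
Volume infused so far = 0.9917395 mL/hr × 40.7 hr = 40.3638 mL
Volume remaining = 105 − 40.3638 = 64.6362 mL
New rate:
Dose = 10 ng/kg/min × 54.09091 kg = 540.9091 ng/min
540.9091 ng/min × 60 min/hr = 32454.55 ng/hr
Rate = 32454.55 ng/hr ÷ 23561.9 ng/mL = 1.377416 mL/hr
Time remaining = 64.6362 mL ÷ 1.377416 mL/hr = 46.92569 hr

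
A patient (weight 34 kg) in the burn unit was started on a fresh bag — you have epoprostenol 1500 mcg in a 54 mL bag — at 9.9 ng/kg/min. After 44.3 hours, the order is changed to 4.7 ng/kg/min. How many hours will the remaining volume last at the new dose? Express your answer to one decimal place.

63.1 hours

Initial rate:
Dose = 9.9 ng/kg/min × 34 kg = 336.6 ng/min
336.6 ng/min × 60 min/hr = 20196 ng/hr
Concentration = 1500 mcg ÷ 54 mL = 27.77778 mcg/mL = 27777.78 ng/mL
Rate = 20196 ng/hr ÷ 27777.78 ng/mL = 0.727056 mL/hr
Volume infused so far = 0.727056 mL/hr × 44.3 hr = 32.20858 mL
Volume remaining = 54 − 32.20858 = 21.79142 mL
New rate:
Dose = 4.7 ng/kg/min × 34 kg = 159.8 ng/min
159.8 ng/min × 60 min/hr = 9588 ng/hr
Rate = 9588 ng/hr ÷ 27777.78 ng/mL = 0.345168 mL/hr
Time remaining = 21.79142 mL ÷ 0.345168 mL/hr = 63.13279 hr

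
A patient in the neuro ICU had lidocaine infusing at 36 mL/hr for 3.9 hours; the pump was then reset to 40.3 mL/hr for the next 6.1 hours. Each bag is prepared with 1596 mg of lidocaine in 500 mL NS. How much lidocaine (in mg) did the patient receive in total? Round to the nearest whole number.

Concentration = 1596 mg ÷ 500 mL = 3.192 mg/mL
Stage 1: 36 mL/hr × 3.9 hr = 140.4 mL → 140.4 mL × 3.192 mg/mL = 448.1568 mg
Stage 2: 40.3 mL/hr × 6.1 hr = 245.83 mL → 245.83 mL × 3.192 mg/mL = 784.6894 mg
Total = 448.1568 + 784.6894 = 1232.846 mg

1233 mg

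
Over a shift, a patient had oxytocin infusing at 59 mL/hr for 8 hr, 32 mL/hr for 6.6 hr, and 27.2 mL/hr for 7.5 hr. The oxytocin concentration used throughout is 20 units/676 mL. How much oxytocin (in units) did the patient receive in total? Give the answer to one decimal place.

Concentration = 20 units ÷ 676 mL = 0.0295858 units/mL
Stage 1: 59 mL/hr × 8 hr = 472 mL → 472 mL × 0.0295858 units/mL = 13.9645 units
Stage 2: 32 mL/hr × 6.6 hr = 211.2 mL → 211.2 mL × 0.0295858 units/mL = 6.248521 units
Stage 3: 27.2 mL/hr × 7.5 hr = 204 mL → 204 mL × 0.0295858 units/mL = 6.035503 units
Total = 13.9645 + 6.248521 + 6.035503 = 26.24852 units

26.2 units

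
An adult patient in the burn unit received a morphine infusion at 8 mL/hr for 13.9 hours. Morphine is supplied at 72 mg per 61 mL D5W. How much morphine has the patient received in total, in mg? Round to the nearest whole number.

Concentration = 72 mg ÷ 61 mL = 1.180328 mg/mL
Drug rate = 8 mL/hr × 1.180328 mg/mL = 9.442623 mg/hr
Total = 9.442623 mg/hr × 13.9 hr = 131.2525 mg

131 mg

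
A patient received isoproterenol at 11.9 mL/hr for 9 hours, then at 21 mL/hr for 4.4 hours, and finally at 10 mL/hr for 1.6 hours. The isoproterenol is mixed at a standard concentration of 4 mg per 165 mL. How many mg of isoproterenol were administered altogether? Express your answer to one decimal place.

5.2 mg

Concentration = 4 mg ÷ 165 mL = 0.02424242 mg/mL
Stage 1: 11.9 mL/hr × 9 hr = 107.1 mL → 107.1 mL × 0.02424242 mg/mL = 2.596364 mg
Stage 2: 21 mL/hr × 4.4 hr = 92.4 mL → 92.4 mL × 0.02424242 mg/mL = 2.24 mg
Stage 3: 10 mL/hr × 1.6 hr = 16 mL → 16 mL × 0.02424242 mg/mL = 0.3878788 mg
Total = 2.596364 + 2.24 + 0.3878788 = 5.224242 mg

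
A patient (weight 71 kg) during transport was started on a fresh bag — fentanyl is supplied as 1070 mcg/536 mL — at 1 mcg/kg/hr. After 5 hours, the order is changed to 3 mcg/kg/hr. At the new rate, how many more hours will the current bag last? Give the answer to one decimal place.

Initial rate:
Dose = 1 mcg/kg/hr × 71 kg = 71 mcg/hr
Concentration = 1070 mcg ÷ 536 mL = 1.996269 mcg/mL
Rate = 71 mcg/hr ÷ 1.996269 mcg/mL = 35.56636 mL/hr
Volume infused so far = 35.56636 mL/hr × 5 hr = 177.8318 mL
Volume remaining = 536 − 177.8318 = 358.1682 mL
New rate:
Dose = 3 mcg/kg/hr × 71 kg = 213 mcg/hr
Rate = 213 mcg/hr ÷ 1.996269 mcg/mL = 106.6991 mL/hr
Time remaining = 358.1682 mL ÷ 106.6991 mL/hr = 3.356808 hr

3.4 hours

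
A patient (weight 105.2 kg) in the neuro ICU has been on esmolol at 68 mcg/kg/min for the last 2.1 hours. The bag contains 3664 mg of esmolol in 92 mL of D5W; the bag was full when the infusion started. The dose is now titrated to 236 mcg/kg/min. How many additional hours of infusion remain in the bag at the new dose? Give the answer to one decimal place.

Initial rate:
Dose = 68 mcg/kg/min × 105.2 kg = 7153.6 mcg/min
7153.6 mcg/min × 60 min/hr = 429216 mcg/hr
Concentration = 3664 mg ÷ 92 mL = 39.82609 mg/mL = 39826.09 mcg/mL
Rate = 429216 mcg/hr ÷ 39826.09 mcg/mL = 10.77726 mL/hr
Volume infused so far = 10.77726 mL/hr × 2.1 hr = 22.63224 mL
Volume remaining = 92 − 22.63224 = 69.36776 mL
New rate:
Dose = 236 mcg/kg/min × 105.2 kg = 24827.2 mcg/min
24827.2 mcg/min × 60 min/hr = 1489632 mcg/hr
Rate = 1489632 mcg/hr ÷ 39826.09 mcg/mL = 37.40342 mL/hr
Time remaining = 69.36776 mL ÷ 37.40342 mL/hr = 1.854583 hr

1.9 hours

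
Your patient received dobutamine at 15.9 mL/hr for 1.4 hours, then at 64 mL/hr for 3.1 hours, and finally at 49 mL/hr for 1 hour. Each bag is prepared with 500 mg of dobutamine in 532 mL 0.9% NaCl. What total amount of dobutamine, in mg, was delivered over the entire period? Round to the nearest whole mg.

Concentration = 500 mg ÷ 532 mL = 0.9398496 mg/mL
Stage 1: 15.9 mL/hr × 1.4 hr = 22.26 mL → 22.26 mL × 0.9398496 mg/mL = 20.92105 mg
Stage 2: 64 mL/hr × 3.1 hr = 198.4 mL → 198.4 mL × 0.9398496 mg/mL = 186.4662 mg
Stage 3: 49 mL/hr × 1 hr = 49 mL → 49 mL × 0.9398496 mg/mL = 46.05263 mg
Total = 20.92105 + 186.4662 + 46.05263 = 253.4398 mg

253 mg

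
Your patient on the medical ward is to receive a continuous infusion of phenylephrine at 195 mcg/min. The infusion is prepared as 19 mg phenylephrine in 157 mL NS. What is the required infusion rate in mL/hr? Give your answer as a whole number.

97 mL/hr

195 mcg/min × 60 min/hr = 11700 mcg/hr
Concentration = 19 mg ÷ 157 mL = 0.1210191 mg/mL = 121.0191 mcg/mL
Rate = 11700 mcg/hr ÷ 121.0191 mcg/mL = 96.67895 mL/hr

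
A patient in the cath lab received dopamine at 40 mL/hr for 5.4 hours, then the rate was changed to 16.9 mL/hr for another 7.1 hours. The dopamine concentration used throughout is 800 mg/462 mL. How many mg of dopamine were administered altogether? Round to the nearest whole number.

582 mg

Concentration = 800 mg ÷ 462 mL = 1.731602 mg/mL
Stage 1: 40 mL/hr × 5.4 hr = 216 mL → 216 mL × 1.731602 mg/mL = 374.026 mg
Stage 2: 16.9 mL/hr × 7.1 hr = 119.99 mL → 119.99 mL × 1.731602 mg/mL = 207.7749 mg
Total = 374.026 + 207.7749 = 581.8009 mg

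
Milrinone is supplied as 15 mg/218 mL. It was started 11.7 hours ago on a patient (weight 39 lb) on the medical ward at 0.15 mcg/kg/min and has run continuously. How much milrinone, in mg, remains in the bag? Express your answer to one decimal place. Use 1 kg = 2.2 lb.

13.1 mg

Weight = 39 lb ÷ 2.2 lb/kg = 17.72727 kg
Dose = 0.15 mcg/kg/min × 17.72727 kg = 2.659091 mcg/min
2.659091 mcg/min × 60 min/hr = 159.5455 mcg/hr
Concentration = 15 mg ÷ 218 mL = 0.06880734 mg/mL = 68.80734 mcg/mL
Rate = 159.5455 mcg/hr ÷ 68.80734 mcg/mL = 2.318727 mL/hr
Volume infused = 2.318727 mL/hr × 11.7 hr = 27.12911 mL
Volume remaining = 218 − 27.12911 = 190.8709 mL
Drug remaining = 190.8709 mL × 68.80734 mcg/mL = 13133.32 mcg = 13.13332 mg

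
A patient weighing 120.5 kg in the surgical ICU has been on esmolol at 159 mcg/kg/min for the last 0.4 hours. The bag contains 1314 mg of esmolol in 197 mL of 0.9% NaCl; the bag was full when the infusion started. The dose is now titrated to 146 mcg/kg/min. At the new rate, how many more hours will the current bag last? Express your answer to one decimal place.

0.8 hours

Initial rate:
Dose = 159 mcg/kg/min × 120.5 kg = 19159.5 mcg/min
19159.5 mcg/min × 60 min/hr = 1149570 mcg/hr
Concentration = 1314 mg ÷ 197 mL = 6.670051 mg/mL = 6670.051 mcg/mL
Rate = 1149570 mcg/hr ÷ 6670.051 mcg/mL = 172.348 mL/hr
Volume infused so far = 172.348 mL/hr × 0.4 hr = 68.93921 mL
Volume remaining = 197 − 68.93921 = 128.0608 mL
New rate:
Dose = 146 mcg/kg/min × 120.5 kg = 17593 mcg/min
17593 mcg/min × 60 min/hr = 1055580 mcg/hr
Rate = 1055580 mcg/hr ÷ 6670.051 mcg/mL = 158.2567 mL/hr
Time remaining = 128.0608 mL ÷ 158.2567 mL/hr = 0.8091968 hr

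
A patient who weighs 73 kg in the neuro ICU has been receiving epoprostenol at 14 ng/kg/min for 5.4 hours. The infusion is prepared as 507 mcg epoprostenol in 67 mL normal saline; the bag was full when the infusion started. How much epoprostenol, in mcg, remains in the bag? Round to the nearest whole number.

176 mcg

Dose = 14 ng/kg/min × 73 kg = 1022 ng/min
1022 ng/min × 60 min/hr = 61320 ng/hr
Concentration = 507 mcg ÷ 67 mL = 7.567164 mcg/mL = 7567.164 ng/mL
Rate = 61320 ng/hr ÷ 7567.164 ng/mL = 8.103432 mL/hr
Volume infused = 8.103432 mL/hr × 5.4 hr = 43.75853 mL
Volume remaining = 67 − 43.75853 = 23.24147 mL
Drug remaining = 23.24147 mL × 7567.164 ng/mL = 175872 ng = 175.872 mcg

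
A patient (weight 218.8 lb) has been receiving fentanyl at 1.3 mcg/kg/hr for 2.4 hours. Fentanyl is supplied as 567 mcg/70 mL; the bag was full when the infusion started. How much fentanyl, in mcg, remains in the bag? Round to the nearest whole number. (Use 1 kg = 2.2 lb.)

Weight = 218.8 lb ÷ 2.2 lb/kg = 99.45455 kg
Dose = 1.3 mcg/kg/hr × 99.45455 kg = 129.2909 mcg/hr
Concentration = 567 mcg ÷ 70 mL = 8.1 mcg/mL
Rate = 129.2909 mcg/hr ÷ 8.1 mcg/mL = 15.96184 mL/hr
Volume infused = 15.96184 mL/hr × 2.4 hr = 38.30842 mL
Volume remaining = 70 − 38.30842 = 31.69158 mL
Drug remaining = 31.69158 mL × 8.1 mcg/mL = 256.7018 mcg

257 mcg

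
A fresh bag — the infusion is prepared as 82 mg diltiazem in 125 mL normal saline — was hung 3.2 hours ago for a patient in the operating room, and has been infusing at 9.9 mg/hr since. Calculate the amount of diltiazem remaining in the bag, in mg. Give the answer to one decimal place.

50.3 mg

Concentration = 82 mg ÷ 125 mL = 0.656 mg/mL
Rate = 9.9 mg/hr ÷ 0.656 mg/mL = 15.09146 mL/hr
Volume infused = 15.09146 mL/hr × 3.2 hr = 48.29268 mL
Volume remaining = 125 − 48.29268 = 76.70732 mL
Drug remaining = 76.70732 mL × 0.656 mg/mL = 50.32 mg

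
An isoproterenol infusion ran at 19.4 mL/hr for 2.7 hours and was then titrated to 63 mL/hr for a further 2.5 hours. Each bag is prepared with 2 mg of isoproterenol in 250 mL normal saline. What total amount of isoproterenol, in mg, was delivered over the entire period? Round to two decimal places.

1.68 mg

Concentration = 2 mg ÷ 250 mL = 0.008 mg/mL
Stage 1: 19.4 mL/hr × 2.7 hr = 52.38 mL → 52.38 mL × 0.008 mg/mL = 0.41904 mg
Stage 2: 63 mL/hr × 2.5 hr = 157.5 mL → 157.5 mL × 0.008 mg/mL = 1.26 mg
Total = 0.41904 + 1.26 = 1.67904 mg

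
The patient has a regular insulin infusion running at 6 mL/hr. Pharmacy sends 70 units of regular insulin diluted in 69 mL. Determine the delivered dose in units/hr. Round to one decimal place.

Concentration = 70 units ÷ 69 mL = 1.014493 units/mL
Drug rate = 6 mL/hr × 1.014493 units/mL = 6.086957 units/hr

6.1 units/hr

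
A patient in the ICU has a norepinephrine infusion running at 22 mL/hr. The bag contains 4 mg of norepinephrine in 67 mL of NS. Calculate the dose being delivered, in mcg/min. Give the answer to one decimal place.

Concentration = 4 mg ÷ 67 mL = 0.05970149 mg/mL = 59.70149 mcg/mL
Drug rate = 22 mL/hr × 59.70149 mcg/mL = 1313.433 mcg/hr
1313.433 mcg/hr ÷ 60 min/hr = 21.89055 mcg/min

21.9 mcg/min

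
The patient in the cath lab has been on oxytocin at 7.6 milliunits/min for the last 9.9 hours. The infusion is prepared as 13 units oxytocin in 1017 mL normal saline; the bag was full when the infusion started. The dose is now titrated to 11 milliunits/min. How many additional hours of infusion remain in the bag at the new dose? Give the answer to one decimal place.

Initial rate:
7.6 milliunits/min × 60 min/hr = 456 milliunits/hr
Concentration = 13 units ÷ 1017 mL = 0.01278269 units/mL = 12.78269 milliunits/mL
Rate = 456 milliunits/hr ÷ 12.78269 milliunits/mL = 35.67323 mL/hr
Volume infused so far = 35.67323 mL/hr × 9.9 hr = 353.165 mL
Volume remaining = 1017 − 353.165 = 663.835 mL
New rate:
11 milliunits/min × 60 min/hr = 660 milliunits/hr
Rate = 660 milliunits/hr ÷ 12.78269 milliunits/mL = 51.63231 mL/hr
Time remaining = 663.835 mL ÷ 51.63231 mL/hr = 12.85697 hr

12.9 hours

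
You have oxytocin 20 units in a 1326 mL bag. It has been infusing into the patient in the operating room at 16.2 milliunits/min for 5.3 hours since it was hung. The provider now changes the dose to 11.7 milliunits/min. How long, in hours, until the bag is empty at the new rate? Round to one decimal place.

Initial rate:
16.2 milliunits/min × 60 min/hr = 972 milliunits/hr
Concentration = 20 units ÷ 1326 mL = 0.01508296 units/mL = 15.08296 milliunits/mL
Rate = 972 milliunits/hr ÷ 15.08296 milliunits/mL = 64.4436 mL/hr
Volume infused so far = 64.4436 mL/hr × 5.3 hr = 341.5511 mL
Volume remaining = 1326 − 341.5511 = 984.4489 mL
New rate:
11.7 milliunits/min × 60 min/hr = 702 milliunits/hr
Rate = 702 milliunits/hr ÷ 15.08296 milliunits/mL = 46.5426 mL/hr
Time remaining = 984.4489 mL ÷ 46.5426 mL/hr = 21.15157 hr

21.2 hours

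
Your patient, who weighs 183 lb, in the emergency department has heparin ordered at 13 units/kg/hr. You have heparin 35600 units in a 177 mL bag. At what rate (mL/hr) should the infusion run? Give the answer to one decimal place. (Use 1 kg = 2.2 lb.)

5.4 mL/hr

Weight = 183 lb ÷ 2.2 lb/kg = 83.18182 kg
Dose = 13 units/kg/hr × 83.18182 kg = 1081.364 units/hr
Concentration = 35600 units ÷ 177 mL = 201.1299 units/mL
Rate = 1081.364 units/hr ÷ 201.1299 units/mL = 5.376443 mL/hr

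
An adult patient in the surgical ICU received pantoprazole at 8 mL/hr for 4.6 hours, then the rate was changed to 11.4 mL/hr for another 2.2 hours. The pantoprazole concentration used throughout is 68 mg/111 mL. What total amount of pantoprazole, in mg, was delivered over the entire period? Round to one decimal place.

37.9 mg

Concentration = 68 mg ÷ 111 mL = 0.6126126 mg/mL
Stage 1: 8 mL/hr × 4.6 hr = 36.8 mL → 36.8 mL × 0.6126126 mg/mL = 22.54414 mg
Stage 2: 11.4 mL/hr × 2.2 hr = 25.08 mL → 25.08 mL × 0.6126126 mg/mL = 15.36432 mg
Total = 22.54414 + 15.36432 = 37.90847 mg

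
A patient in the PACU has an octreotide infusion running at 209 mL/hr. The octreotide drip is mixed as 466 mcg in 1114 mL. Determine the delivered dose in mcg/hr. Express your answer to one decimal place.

Concentration = 466 mcg ÷ 1114 mL = 0.4183124 mcg/mL
Drug rate = 209 mL/hr × 0.4183124 mcg/mL = 87.42729 mcg/hr

87.4 mcg/hr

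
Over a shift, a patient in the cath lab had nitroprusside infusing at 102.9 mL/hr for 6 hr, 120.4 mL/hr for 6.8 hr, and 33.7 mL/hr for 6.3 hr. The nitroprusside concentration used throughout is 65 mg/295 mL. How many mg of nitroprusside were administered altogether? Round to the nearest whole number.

Concentration = 65 mg ÷ 295 mL = 0.220339 mg/mL
Stage 1: 102.9 mL/hr × 6 hr = 617.4 mL → 617.4 mL × 0.220339 mg/mL = 136.0373 mg
Stage 2: 120.4 mL/hr × 6.8 hr = 818.72 mL → 818.72 mL × 0.220339 mg/mL = 180.3959 mg
Stage 3: 33.7 mL/hr × 6.3 hr = 212.31 mL → 212.31 mL × 0.220339 mg/mL = 46.78017 mg
Total = 136.0373 + 180.3959 + 46.78017 = 363.2134 mg

363 mg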